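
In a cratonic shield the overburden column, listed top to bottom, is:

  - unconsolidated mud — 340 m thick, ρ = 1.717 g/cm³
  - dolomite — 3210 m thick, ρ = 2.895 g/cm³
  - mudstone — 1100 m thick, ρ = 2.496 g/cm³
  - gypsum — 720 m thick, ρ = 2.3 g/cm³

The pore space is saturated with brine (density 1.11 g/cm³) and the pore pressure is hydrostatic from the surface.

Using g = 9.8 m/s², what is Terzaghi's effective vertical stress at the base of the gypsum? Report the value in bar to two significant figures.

820 bar

Overburden (lithostatic) stress σ_v:
unconsolidated mud: 1717 kg/m³ × 9.8 m/s² × 340 m = 5.721×10^6 Pa = 5.721 MPa
dolomite: 2895 kg/m³ × 9.8 m/s² × 3210 m = 9.107×10^7 Pa = 91.07 MPa
mudstone: 2496 kg/m³ × 9.8 m/s² × 1100 m = 2.691×10^7 Pa = 26.91 MPa
gypsum: 2300 kg/m³ × 9.8 m/s² × 720 m = 1.623×10^7 Pa = 16.23 MPa
Total = 5.721 + 91.07 + 26.91 + 16.23 = 139.93 MPa
Pore pressure P_p = 1110 kg/m³ × 9.8 m/s² × 5370 m = 5.841×10^7 Pa = 58.41 MPa
Effective stress σ' = σ_v − P_p = 139.9 − 58.41 = 81.513 MPa = 815.13 bar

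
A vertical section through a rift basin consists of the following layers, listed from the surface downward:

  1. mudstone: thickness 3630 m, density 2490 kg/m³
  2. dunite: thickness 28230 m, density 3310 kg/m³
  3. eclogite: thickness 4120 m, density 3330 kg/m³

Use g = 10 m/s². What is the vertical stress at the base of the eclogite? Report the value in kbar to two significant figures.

12 kbar

mudstone: 2490 kg/m³ × 10 m/s² × 3630 m = 9.039×10^7 Pa = 0.9039 kbar
dunite: 3310 kg/m³ × 10 m/s² × 28230 m = 9.344×10^8 Pa = 9.344 kbar
eclogite: 3330 kg/m³ × 10 m/s² × 4120 m = 1.372×10^8 Pa = 1.372 kbar
Total = 0.9039 + 9.344 + 1.372 = 11.620 kbar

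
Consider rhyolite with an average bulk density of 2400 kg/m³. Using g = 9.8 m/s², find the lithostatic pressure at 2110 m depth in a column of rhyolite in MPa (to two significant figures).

rhyolite: 2400 kg/m³ × 9.8 m/s² × 2110 m = 4.963×10^7 Pa = 49.63 MPa

50 MPa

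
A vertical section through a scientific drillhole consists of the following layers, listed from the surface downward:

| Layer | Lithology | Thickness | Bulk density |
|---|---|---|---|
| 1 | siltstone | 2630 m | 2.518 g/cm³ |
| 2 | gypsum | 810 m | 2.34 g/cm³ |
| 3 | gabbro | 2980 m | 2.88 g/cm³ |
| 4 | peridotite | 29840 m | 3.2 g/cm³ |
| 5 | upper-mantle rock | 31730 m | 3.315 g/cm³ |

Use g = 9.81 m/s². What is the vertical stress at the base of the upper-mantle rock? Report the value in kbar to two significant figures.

21 kbar

siltstone: 2518 kg/m³ × 9.81 m/s² × 2630 m = 6.497×10^7 Pa = 0.6497 kbar
gypsum: 2340 kg/m³ × 9.81 m/s² × 810 m = 1.859×10^7 Pa = 0.1859 kbar
gabbro: 2880 kg/m³ × 9.81 m/s² × 2980 m = 8.419×10^7 Pa = 0.8419 kbar
peridotite: 3200 kg/m³ × 9.81 m/s² × 29840 m = 9.367×10^8 Pa = 9.367 kbar
upper-mantle rock: 3315 kg/m³ × 9.81 m/s² × 31730 m = 1.032×10^9 Pa = 10.32 kbar
Total = 0.6497 + 0.1859 + 0.8419 + 9.367 + 10.32 = 21.364 kbar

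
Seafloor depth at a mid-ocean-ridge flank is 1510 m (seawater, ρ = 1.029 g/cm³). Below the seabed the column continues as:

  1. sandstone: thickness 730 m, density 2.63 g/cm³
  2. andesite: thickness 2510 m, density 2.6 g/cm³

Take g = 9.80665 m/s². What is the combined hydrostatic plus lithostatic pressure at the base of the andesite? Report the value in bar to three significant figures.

seawater: 1029 kg/m³ × 9.80665 m/s² × 1510 m = 1.524×10^7 Pa = 152.4 bar
sandstone: 2630 kg/m³ × 9.80665 m/s² × 730 m = 1.883×10^7 Pa = 188.3 bar
andesite: 2600 kg/m³ × 9.80665 m/s² × 2510 m = 6.400×10^7 Pa = 640.0 bar
Total = 152.4 + 188.3 + 640.0 = 980.63 bar

981 bar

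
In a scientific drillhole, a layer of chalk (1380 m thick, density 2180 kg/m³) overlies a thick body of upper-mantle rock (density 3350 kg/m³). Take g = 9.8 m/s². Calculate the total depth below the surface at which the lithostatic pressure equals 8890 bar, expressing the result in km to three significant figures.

27.6 km

Pressure at base of upper layers: 2180×9.8×1380 = 2.948×10^7 Pa = 294.8 bar
Remaining pressure to be supplied by upper-mantle rock: 8.890×10^8 − 2.948×10^7 = 8.595×10^8 Pa
Additional depth in upper-mantle rock = 8.595×10^8 Pa / (3350 kg/m³ × 9.8 m/s²) = 26181 m
Total depth = 1380 m + 26181 m = 27561 m
= 27.561 km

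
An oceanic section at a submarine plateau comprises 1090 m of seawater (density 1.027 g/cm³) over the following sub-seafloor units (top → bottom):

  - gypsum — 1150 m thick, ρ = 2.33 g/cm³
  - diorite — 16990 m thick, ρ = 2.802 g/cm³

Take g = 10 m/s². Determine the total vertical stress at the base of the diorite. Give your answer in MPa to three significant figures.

seawater: 1027 kg/m³ × 10 m/s² × 1090 m = 1.119×10^7 Pa = 11.19 MPa
gypsum: 2330 kg/m³ × 10 m/s² × 1150 m = 2.679×10^7 Pa = 26.80 MPa
diorite: 2802 kg/m³ × 10 m/s² × 16990 m = 4.761×10^8 Pa = 476.1 MPa
Total = 11.19 + 26.80 + 476.1 = 514.05 MPa

514 MPa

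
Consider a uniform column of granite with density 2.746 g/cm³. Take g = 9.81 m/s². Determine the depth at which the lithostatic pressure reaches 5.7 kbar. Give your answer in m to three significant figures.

21200 m

h = P/(ρg) = 5.7 kbar / (2746 kg/m³ × 9.81 m/s²) = 5.700×10^8 Pa / 26938 Pa/m = 21159 m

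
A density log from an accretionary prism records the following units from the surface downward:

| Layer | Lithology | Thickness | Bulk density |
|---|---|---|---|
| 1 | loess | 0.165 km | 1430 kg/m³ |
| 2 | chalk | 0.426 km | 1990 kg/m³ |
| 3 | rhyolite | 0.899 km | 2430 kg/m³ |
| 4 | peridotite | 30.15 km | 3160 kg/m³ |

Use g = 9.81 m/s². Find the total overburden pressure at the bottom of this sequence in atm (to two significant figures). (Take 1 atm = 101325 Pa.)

loess: 1430 kg/m³ × 9.81 m/s² × 165 m = 2.315×10^6 Pa = 22.84 atm
chalk: 1990 kg/m³ × 9.81 m/s² × 426 m = 8.316×10^6 Pa = 82.08 atm
rhyolite: 2430 kg/m³ × 9.81 m/s² × 899 m = 2.143×10^7 Pa = 211.5 atm
peridotite: 3160 kg/m³ × 9.81 m/s² × 30150 m = 9.346×10^8 Pa = 9224 atm
Total = 22.84 + 82.08 + 211.5 + 9224 = 9540.6 atm

9500 atm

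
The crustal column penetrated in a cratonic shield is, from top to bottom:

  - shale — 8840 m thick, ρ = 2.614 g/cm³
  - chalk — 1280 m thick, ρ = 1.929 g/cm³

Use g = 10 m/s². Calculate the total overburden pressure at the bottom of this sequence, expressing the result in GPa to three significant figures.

0.256 GPa

shale: 2614 kg/m³ × 10 m/s² × 8840 m = 2.311×10^8 Pa = 0.2311 GPa
chalk: 1929 kg/m³ × 10 m/s² × 1280 m = 2.469×10^7 Pa = 0.02469 GPa
Total = 0.2311 + 0.02469 = 0.25577 GPa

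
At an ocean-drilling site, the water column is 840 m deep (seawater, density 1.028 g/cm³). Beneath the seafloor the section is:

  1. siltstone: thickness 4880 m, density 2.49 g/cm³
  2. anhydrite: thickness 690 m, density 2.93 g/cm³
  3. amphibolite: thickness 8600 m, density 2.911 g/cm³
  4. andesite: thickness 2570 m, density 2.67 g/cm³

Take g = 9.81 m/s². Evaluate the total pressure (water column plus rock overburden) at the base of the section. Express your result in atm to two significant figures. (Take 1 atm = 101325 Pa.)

4500 atm

seawater: 1028 kg/m³ × 9.81 m/s² × 840 m = 8.471×10^6 Pa = 83.60 atm
siltstone: 2490 kg/m³ × 9.81 m/s² × 4880 m = 1.192×10^8 Pa = 1176 atm
anhydrite: 2930 kg/m³ × 9.81 m/s² × 690 m = 1.983×10^7 Pa = 195.7 atm
amphibolite: 2911 kg/m³ × 9.81 m/s² × 8600 m = 2.456×10^8 Pa = 2424 atm
andesite: 2670 kg/m³ × 9.81 m/s² × 2570 m = 6.732×10^7 Pa = 664.3 atm
Total = 83.60 + 1176 + 195.7 + 2424 + 664.3 = 4543.9 atm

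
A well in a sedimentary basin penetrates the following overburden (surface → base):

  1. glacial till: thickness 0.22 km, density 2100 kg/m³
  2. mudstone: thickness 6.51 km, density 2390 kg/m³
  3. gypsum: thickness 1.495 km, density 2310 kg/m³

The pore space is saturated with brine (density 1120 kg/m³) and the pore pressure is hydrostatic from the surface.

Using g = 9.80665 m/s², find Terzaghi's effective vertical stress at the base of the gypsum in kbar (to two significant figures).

1.0 kbar

Overburden (lithostatic) stress σ_v:
glacial till: 2100 kg/m³ × 9.80665 m/s² × 220 m = 4.531×10^6 Pa = 4.531 MPa
mudstone: 2390 kg/m³ × 9.80665 m/s² × 6510 m = 1.526×10^8 Pa = 152.6 MPa
gypsum: 2310 kg/m³ × 9.80665 m/s² × 1495 m = 3.387×10^7 Pa = 33.87 MPa
Total = 4.531 + 152.6 + 33.87 = 190.98 MPa
Pore pressure P_p = 1120 kg/m³ × 9.80665 m/s² × 8225 m = 9.034×10^7 Pa = 90.34 MPa
Effective stress σ' = σ_v − P_p = 191.0 − 90.34 = 100.64 MPa = 1.0064 kbar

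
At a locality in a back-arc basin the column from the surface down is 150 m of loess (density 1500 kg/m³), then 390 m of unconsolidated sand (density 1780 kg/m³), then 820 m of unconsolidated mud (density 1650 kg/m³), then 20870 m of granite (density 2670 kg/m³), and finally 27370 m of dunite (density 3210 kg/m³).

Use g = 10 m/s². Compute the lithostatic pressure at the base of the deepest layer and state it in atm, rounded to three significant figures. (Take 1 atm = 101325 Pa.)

loess: 1500 kg/m³ × 10 m/s² × 150 m = 2.250×10^6 Pa = 22.21 atm
unconsolidated sand: 1780 kg/m³ × 10 m/s² × 390 m = 6.942×10^6 Pa = 68.51 atm
unconsolidated mud: 1650 kg/m³ × 10 m/s² × 820 m = 1.353×10^7 Pa = 133.5 atm
granite: 2670 kg/m³ × 10 m/s² × 20870 m = 5.572×10^8 Pa = 5499 atm
dunite: 3210 kg/m³ × 10 m/s² × 27370 m = 8.786×10^8 Pa = 8671 atm
Total = 22.21 + 68.51 + 133.5 + 5499 + 8671 = 14395 atm

14400 atm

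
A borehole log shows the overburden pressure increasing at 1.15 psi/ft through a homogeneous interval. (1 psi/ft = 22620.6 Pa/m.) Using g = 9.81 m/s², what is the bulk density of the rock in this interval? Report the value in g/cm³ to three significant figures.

ρ = (dP/dz)/g = 1.15 psi/ft / 9.81 m/s² = 26014 Pa/m / 9.81 m/s² = 2651.8 kg/m³
= 2.652 g/cm³

2.65 g/cm³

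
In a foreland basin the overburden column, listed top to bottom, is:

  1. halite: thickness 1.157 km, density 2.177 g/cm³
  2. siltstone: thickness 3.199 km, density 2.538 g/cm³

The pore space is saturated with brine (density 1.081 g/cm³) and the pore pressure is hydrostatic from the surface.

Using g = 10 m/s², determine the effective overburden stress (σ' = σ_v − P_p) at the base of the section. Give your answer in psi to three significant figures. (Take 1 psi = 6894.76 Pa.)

8600 psi

Overburden (lithostatic) stress σ_v:
halite: 2177 kg/m³ × 10 m/s² × 1157 m = 2.519×10^7 Pa = 25.19 MPa
siltstone: 2538 kg/m³ × 10 m/s² × 3199 m = 8.119×10^7 Pa = 81.19 MPa
Total = 25.19 + 81.19 = 106.38 MPa
Pore pressure P_p = 1081 kg/m³ × 10 m/s² × 4356 m = 4.709×10^7 Pa = 47.09 MPa
Effective stress σ' = σ_v − P_p = 106.4 − 47.09 = 59.290 MPa = 8599.3 psi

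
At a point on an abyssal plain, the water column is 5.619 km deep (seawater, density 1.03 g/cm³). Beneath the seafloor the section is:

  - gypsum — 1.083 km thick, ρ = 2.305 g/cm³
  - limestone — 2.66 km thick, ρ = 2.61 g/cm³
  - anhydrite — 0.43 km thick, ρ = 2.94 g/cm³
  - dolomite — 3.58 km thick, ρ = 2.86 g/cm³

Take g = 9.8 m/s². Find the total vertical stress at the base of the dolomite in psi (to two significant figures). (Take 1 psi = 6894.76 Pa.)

38000 psi

seawater: 1030 kg/m³ × 9.8 m/s² × 5619 m = 5.672×10^7 Pa = 8226 psi
gypsum: 2305 kg/m³ × 9.8 m/s² × 1083 m = 2.446×10^7 Pa = 3548 psi
limestone: 2610 kg/m³ × 9.8 m/s² × 2660 m = 6.804×10^7 Pa = 9868 psi
anhydrite: 2940 kg/m³ × 9.8 m/s² × 430 m = 1.239×10^7 Pa = 1797 psi
dolomite: 2860 kg/m³ × 9.8 m/s² × 3580 m = 1.003×10^8 Pa = 14553 psi
Total = 8226 + 3548 + 9868 + 1797 + 14553 = 37992 psi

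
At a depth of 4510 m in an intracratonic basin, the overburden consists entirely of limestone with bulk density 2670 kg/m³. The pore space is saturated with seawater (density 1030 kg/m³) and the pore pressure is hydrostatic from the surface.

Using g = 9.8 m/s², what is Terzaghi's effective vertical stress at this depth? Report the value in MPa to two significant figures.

Overburden (lithostatic) stress σ_v:
limestone: 2670 kg/m³ × 9.8 m/s² × 4510 m = 1.180×10^8 Pa = 118.0 MPa
Pore pressure P_p = 1030 kg/m³ × 9.8 m/s² × 4510 m = 4.552×10^7 Pa = 45.52 MPa
Effective stress σ' = σ_v − P_p = 118.0 − 45.52 = 72.485 MPa

72 MPa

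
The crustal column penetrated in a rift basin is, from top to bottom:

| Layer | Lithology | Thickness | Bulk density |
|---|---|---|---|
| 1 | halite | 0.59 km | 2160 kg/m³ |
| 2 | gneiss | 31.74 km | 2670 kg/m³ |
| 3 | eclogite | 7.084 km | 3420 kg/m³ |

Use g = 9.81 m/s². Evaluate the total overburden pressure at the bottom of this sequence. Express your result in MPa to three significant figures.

1080 MPa

halite: 2160 kg/m³ × 9.81 m/s² × 590 m = 1.250×10^7 Pa = 12.50 MPa
gneiss: 2670 kg/m³ × 9.81 m/s² × 31740 m = 8.314×10^8 Pa = 831.4 MPa
eclogite: 3420 kg/m³ × 9.81 m/s² × 7084 m = 2.377×10^8 Pa = 237.7 MPa
Total = 12.50 + 831.4 + 237.7 = 1081.5 MPa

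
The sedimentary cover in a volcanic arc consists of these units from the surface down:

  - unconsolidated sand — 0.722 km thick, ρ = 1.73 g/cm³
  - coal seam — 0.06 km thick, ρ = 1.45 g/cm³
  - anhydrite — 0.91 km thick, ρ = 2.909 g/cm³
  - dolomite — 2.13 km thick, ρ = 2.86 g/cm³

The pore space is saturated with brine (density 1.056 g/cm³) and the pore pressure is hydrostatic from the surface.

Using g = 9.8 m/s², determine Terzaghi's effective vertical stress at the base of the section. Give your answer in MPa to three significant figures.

59.2 MPa

Overburden (lithostatic) stress σ_v:
unconsolidated sand: 1730 kg/m³ × 9.8 m/s² × 722 m = 1.224×10^7 Pa = 12.24 MPa
coal seam: 1450 kg/m³ × 9.8 m/s² × 60 m = 8.526×10^5 Pa = 0.8526 MPa
anhydrite: 2909 kg/m³ × 9.8 m/s² × 910 m = 2.594×10^7 Pa = 25.94 MPa
dolomite: 2860 kg/m³ × 9.8 m/s² × 2130 m = 5.970×10^7 Pa = 59.70 MPa
Total = 12.24 + 0.8526 + 25.94 + 59.70 = 98.735 MPa
Pore pressure P_p = 1056 kg/m³ × 9.8 m/s² × 3822 m = 3.955×10^7 Pa = 39.55 MPa
Effective stress σ' = σ_v − P_p = 98.74 − 39.55 = 59.182 MPa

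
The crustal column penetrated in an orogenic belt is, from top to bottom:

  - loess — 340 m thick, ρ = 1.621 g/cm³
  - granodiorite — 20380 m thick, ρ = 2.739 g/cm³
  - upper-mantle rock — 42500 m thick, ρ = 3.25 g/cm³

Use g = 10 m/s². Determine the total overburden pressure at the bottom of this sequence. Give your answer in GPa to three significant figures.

loess: 1621 kg/m³ × 10 m/s² × 340 m = 5.511×10^6 Pa = 5.511×10^-3 GPa
granodiorite: 2739 kg/m³ × 10 m/s² × 20380 m = 5.582×10^8 Pa = 0.5582 GPa
upper-mantle rock: 3250 kg/m³ × 10 m/s² × 42500 m = 1.381×10^9 Pa = 1.381 GPa
Total = 5.511×10^-3 + 0.5582 + 1.381 = 1.9450 GPa

1.94 GPa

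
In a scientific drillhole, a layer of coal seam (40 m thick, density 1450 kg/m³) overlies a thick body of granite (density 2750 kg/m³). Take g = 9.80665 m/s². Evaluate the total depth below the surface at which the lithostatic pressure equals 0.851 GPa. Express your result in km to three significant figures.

Pressure at base of upper layers: 1450×9.80665×40 = 5.688×10^5 Pa = 5.688×10^-4 GPa
Remaining pressure to be supplied by granite: 8.510×10^8 − 5.688×10^5 = 8.504×10^8 Pa
Additional depth in granite = 8.504×10^8 Pa / (2750 kg/m³ × 9.80665 m/s²) = 31534 m
Total depth = 40 m + 31534 m = 31574 m
= 31.574 km

31.6 km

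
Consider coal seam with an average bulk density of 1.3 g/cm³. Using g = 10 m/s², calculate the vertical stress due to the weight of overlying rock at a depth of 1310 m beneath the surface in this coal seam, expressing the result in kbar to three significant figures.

coal seam: 1300 kg/m³ × 10 m/s² × 1310 m = 1.703×10^7 Pa = 0.1703 kbar

0.170 kbar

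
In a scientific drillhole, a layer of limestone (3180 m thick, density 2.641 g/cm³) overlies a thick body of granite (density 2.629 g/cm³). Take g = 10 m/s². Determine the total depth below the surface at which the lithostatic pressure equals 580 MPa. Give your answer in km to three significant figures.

22.0 km

Pressure at base of upper layers: 2641×10×3180 = 8.398×10^7 Pa = 83.98 MPa
Remaining pressure to be supplied by granite: 5.800×10^8 − 8.398×10^7 = 4.960×10^8 Pa
Additional depth in granite = 4.960×10^8 Pa / (2629 kg/m³ × 10 m/s²) = 18867 m
Total depth = 3180 m + 18867 m = 22047 m
= 22.047 km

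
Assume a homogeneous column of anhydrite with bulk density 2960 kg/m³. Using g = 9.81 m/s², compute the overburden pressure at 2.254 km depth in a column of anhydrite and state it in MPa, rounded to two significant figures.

65 MPa

anhydrite: 2960 kg/m³ × 9.81 m/s² × 2254 m = 6.545×10^7 Pa = 65.45 MPa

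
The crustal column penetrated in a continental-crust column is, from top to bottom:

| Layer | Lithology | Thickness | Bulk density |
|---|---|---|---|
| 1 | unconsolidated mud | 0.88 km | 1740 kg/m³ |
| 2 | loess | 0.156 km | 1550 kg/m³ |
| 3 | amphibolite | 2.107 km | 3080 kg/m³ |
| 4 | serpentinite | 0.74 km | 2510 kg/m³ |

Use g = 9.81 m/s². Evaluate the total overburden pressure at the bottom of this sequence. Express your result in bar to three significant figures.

unconsolidated mud: 1740 kg/m³ × 9.81 m/s² × 880 m = 1.502×10^7 Pa = 150.2 bar
loess: 1550 kg/m³ × 9.81 m/s² × 156 m = 2.372×10^6 Pa = 23.72 bar
amphibolite: 3080 kg/m³ × 9.81 m/s² × 2107 m = 6.366×10^7 Pa = 636.6 bar
serpentinite: 2510 kg/m³ × 9.81 m/s² × 740 m = 1.822×10^7 Pa = 182.2 bar
Total = 150.2 + 23.72 + 636.6 + 182.2 = 992.77 bar

993 bar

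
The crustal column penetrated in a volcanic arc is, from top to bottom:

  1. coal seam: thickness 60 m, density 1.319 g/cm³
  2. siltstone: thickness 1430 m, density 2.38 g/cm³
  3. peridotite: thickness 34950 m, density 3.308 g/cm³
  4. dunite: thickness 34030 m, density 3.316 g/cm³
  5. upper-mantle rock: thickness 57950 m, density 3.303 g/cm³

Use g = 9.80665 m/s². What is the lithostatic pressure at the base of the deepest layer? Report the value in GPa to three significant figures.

4.15 GPa

coal seam: 1319 kg/m³ × 9.80665 m/s² × 60 m = 7.761×10^5 Pa = 7.761×10^-4 GPa
siltstone: 2380 kg/m³ × 9.80665 m/s² × 1430 m = 3.338×10^7 Pa = 0.03338 GPa
peridotite: 3308 kg/m³ × 9.80665 m/s² × 34950 m = 1.134×10^9 Pa = 1.134 GPa
dunite: 3316 kg/m³ × 9.80665 m/s² × 34030 m = 1.107×10^9 Pa = 1.107 GPa
upper-mantle rock: 3303 kg/m³ × 9.80665 m/s² × 57950 m = 1.877×10^9 Pa = 1.877 GPa
Total = 7.761×10^-4 + 0.03338 + 1.134 + 1.107 + 1.877 = 4.1516 GPa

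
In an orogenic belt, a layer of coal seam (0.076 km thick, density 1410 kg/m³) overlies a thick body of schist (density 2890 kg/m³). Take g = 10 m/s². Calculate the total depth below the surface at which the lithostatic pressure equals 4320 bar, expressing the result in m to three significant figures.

Pressure at base of upper layers: 1410×10×76 = 1.072×10^6 Pa = 10.72 bar
Remaining pressure to be supplied by schist: 4.320×10^8 − 1.072×10^6 = 4.309×10^8 Pa
Additional depth in schist = 4.309×10^8 Pa / (2890 kg/m³ × 10 m/s²) = 14911 m
Total depth = 76 m + 14911 m = 14987 m

15000 m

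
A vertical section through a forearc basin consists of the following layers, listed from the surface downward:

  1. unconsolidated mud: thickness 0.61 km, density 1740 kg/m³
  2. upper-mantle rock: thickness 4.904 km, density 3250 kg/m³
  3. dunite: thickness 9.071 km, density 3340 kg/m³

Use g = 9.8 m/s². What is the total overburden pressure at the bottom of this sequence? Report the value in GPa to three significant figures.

0.464 GPa

unconsolidated mud: 1740 kg/m³ × 9.8 m/s² × 610 m = 1.040×10^7 Pa = 0.01040 GPa
upper-mantle rock: 3250 kg/m³ × 9.8 m/s² × 4904 m = 1.562×10^8 Pa = 0.1562 GPa
dunite: 3340 kg/m³ × 9.8 m/s² × 9071 m = 2.969×10^8 Pa = 0.2969 GPa
Total = 0.01040 + 0.1562 + 0.2969 = 0.46351 GPa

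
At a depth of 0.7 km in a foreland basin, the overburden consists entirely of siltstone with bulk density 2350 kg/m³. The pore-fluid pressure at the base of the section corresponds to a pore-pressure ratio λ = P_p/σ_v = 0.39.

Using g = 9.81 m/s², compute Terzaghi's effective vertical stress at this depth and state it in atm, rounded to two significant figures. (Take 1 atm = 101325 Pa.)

97 atm

Overburden (lithostatic) stress σ_v:
siltstone: 2350 kg/m³ × 9.81 m/s² × 700 m = 1.614×10^7 Pa = 16.14 MPa
Pore pressure P_p = λ·σ_v = 0.39 × 16.14 MPa = 6.294 MPa
Effective stress σ' = σ_v − P_p = 16.14 − 6.294 = 9.8438 MPa = 97.151 atm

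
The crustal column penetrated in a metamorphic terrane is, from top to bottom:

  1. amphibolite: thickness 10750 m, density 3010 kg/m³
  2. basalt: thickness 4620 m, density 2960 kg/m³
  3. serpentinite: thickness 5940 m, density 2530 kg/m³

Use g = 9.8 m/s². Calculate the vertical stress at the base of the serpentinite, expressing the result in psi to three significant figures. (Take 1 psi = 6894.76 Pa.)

amphibolite: 3010 kg/m³ × 9.8 m/s² × 10750 m = 3.171×10^8 Pa = 45992 psi
basalt: 2960 kg/m³ × 9.8 m/s² × 4620 m = 1.340×10^8 Pa = 19438 psi
serpentinite: 2530 kg/m³ × 9.8 m/s² × 5940 m = 1.473×10^8 Pa = 21361 psi
Total = 45992 + 19438 + 21361 = 86790 psi

86800 psi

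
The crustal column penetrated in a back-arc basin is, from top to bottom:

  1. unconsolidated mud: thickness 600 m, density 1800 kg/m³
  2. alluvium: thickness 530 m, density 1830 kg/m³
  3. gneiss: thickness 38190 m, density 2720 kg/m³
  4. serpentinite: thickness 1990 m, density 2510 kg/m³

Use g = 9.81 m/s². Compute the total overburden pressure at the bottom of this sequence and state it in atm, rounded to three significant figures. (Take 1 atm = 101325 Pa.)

unconsolidated mud: 1800 kg/m³ × 9.81 m/s² × 600 m = 1.059×10^7 Pa = 104.6 atm
alluvium: 1830 kg/m³ × 9.81 m/s² × 530 m = 9.515×10^6 Pa = 93.90 atm
gneiss: 2720 kg/m³ × 9.81 m/s² × 38190 m = 1.019×10^9 Pa = 10057 atm
serpentinite: 2510 kg/m³ × 9.81 m/s² × 1990 m = 4.900×10^7 Pa = 483.6 atm
Total = 104.6 + 93.90 + 10057 + 483.6 = 10739 atm

10700 atm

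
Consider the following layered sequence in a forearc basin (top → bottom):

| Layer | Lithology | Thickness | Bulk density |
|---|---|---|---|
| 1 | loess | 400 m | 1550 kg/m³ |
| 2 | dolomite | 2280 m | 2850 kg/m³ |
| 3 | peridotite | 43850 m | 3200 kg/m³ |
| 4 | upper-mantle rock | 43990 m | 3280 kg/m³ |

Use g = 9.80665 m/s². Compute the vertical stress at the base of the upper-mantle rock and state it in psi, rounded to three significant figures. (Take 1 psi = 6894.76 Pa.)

415000 psi

loess: 1550 kg/m³ × 9.80665 m/s² × 400 m = 6.080×10^6 Pa = 881.8 psi
dolomite: 2850 kg/m³ × 9.80665 m/s² × 2280 m = 6.372×10^7 Pa = 9242 psi
peridotite: 3200 kg/m³ × 9.80665 m/s² × 43850 m = 1.376×10^9 Pa = 1.996×10^5 psi
upper-mantle rock: 3280 kg/m³ × 9.80665 m/s² × 43990 m = 1.415×10^9 Pa = 2.052×10^5 psi
Total = 881.8 + 9242 + 1.996×10^5 + 2.052×10^5 = 4.1493×10^5 psi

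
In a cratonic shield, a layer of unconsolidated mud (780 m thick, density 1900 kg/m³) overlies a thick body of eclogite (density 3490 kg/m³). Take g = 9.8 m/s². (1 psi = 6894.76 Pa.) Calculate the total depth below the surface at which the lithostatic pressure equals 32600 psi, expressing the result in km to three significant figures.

6.93 km

Pressure at base of upper layers: 1900×9.8×780 = 1.452×10^7 Pa = 2106 psi
Remaining pressure to be supplied by eclogite: 2.248×10^8 − 1.452×10^7 = 2.102×10^8 Pa
Additional depth in eclogite = 2.102×10^8 Pa / (3490 kg/m³ × 9.8 m/s²) = 6147.2 m
Total depth = 780 m + 6147.2 m = 6927.2 m
= 6.9272 km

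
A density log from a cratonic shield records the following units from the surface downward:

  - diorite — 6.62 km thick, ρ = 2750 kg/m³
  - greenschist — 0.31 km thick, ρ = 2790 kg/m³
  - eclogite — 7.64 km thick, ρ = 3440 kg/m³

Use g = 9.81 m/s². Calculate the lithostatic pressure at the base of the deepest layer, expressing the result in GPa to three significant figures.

0.445 GPa

diorite: 2750 kg/m³ × 9.81 m/s² × 6620 m = 1.786×10^8 Pa = 0.1786 GPa
greenschist: 2790 kg/m³ × 9.81 m/s² × 310 m = 8.485×10^6 Pa = 8.485×10^-3 GPa
eclogite: 3440 kg/m³ × 9.81 m/s² × 7640 m = 2.578×10^8 Pa = 0.2578 GPa
Total = 0.1786 + 8.485×10^-3 + 0.2578 = 0.44490 GPa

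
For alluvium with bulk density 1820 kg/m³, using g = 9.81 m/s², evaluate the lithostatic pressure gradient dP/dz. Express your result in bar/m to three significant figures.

0.179 bar/m

dP/dz = ρg = 1820 kg/m³ × 9.81 m/s² = 17854 Pa/m
= 17854 Pa/m × (1 bar/m / 1.0000×10^5 Pa/m) = 0.17854 bar/m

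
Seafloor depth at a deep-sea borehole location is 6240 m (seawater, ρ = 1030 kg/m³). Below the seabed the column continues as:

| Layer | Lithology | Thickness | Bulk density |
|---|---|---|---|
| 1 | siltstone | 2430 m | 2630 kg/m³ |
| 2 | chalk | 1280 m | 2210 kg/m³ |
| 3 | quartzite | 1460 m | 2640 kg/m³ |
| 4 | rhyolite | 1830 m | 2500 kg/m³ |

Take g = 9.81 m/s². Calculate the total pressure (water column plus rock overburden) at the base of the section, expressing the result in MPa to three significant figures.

236 MPa

seawater: 1030 kg/m³ × 9.81 m/s² × 6240 m = 6.305×10^7 Pa = 63.05 MPa
siltstone: 2630 kg/m³ × 9.81 m/s² × 2430 m = 6.269×10^7 Pa = 62.69 MPa
chalk: 2210 kg/m³ × 9.81 m/s² × 1280 m = 2.775×10^7 Pa = 27.75 MPa
quartzite: 2640 kg/m³ × 9.81 m/s² × 1460 m = 3.781×10^7 Pa = 37.81 MPa
rhyolite: 2500 kg/m³ × 9.81 m/s² × 1830 m = 4.488×10^7 Pa = 44.88 MPa
Total = 63.05 + 62.69 + 27.75 + 37.81 + 44.88 = 236.19 MPa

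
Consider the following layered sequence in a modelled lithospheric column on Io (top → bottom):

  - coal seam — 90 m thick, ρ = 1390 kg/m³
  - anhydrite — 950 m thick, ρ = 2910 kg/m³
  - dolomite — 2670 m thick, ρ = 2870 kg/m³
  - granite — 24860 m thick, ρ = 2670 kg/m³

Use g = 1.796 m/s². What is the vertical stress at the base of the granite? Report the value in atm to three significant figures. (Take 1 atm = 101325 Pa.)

1360 atm

coal seam: 1390 kg/m³ × 1.796 m/s² × 90 m = 2.247×10^5 Pa = 2.217 atm
anhydrite: 2910 kg/m³ × 1.796 m/s² × 950 m = 4.965×10^6 Pa = 49.00 atm
dolomite: 2870 kg/m³ × 1.796 m/s² × 2670 m = 1.376×10^7 Pa = 135.8 atm
granite: 2670 kg/m³ × 1.796 m/s² × 24860 m = 1.192×10^8 Pa = 1177 atm
Total = 2.217 + 49.00 + 135.8 + 1177 = 1363.6 atm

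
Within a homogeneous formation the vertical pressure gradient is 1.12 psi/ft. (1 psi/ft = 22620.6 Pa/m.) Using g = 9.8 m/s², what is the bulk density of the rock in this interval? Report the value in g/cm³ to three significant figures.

ρ = (dP/dz)/g = 1.12 psi/ft / 9.8 m/s² = 25335 Pa/m / 9.8 m/s² = 2585.2 kg/m³
= 2.585 g/cm³

2.59 g/cm³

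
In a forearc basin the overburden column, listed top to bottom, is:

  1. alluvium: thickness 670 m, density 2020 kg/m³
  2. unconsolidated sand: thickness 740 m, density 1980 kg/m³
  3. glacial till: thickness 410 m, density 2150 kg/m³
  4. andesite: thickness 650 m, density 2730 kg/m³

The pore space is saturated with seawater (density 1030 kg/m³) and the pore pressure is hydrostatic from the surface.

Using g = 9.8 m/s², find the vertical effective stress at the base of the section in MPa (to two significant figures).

29 MPa

Overburden (lithostatic) stress σ_v:
alluvium: 2020 kg/m³ × 9.8 m/s² × 670 m = 1.326×10^7 Pa = 13.26 MPa
unconsolidated sand: 1980 kg/m³ × 9.8 m/s² × 740 m = 1.436×10^7 Pa = 14.36 MPa
glacial till: 2150 kg/m³ × 9.8 m/s² × 410 m = 8.639×10^6 Pa = 8.639 MPa
andesite: 2730 kg/m³ × 9.8 m/s² × 650 m = 1.739×10^7 Pa = 17.39 MPa
Total = 13.26 + 14.36 + 8.639 + 17.39 = 53.651 MPa
Pore pressure P_p = 1030 kg/m³ × 9.8 m/s² × 2470 m = 2.493×10^7 Pa = 24.93 MPa
Effective stress σ' = σ_v − P_p = 53.65 − 24.93 = 28.719 MPa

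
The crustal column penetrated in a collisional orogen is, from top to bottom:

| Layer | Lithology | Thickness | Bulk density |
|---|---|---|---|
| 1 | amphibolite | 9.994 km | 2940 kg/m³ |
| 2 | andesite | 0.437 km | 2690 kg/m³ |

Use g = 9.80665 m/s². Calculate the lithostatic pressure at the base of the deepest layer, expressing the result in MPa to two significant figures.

300 MPa

amphibolite: 2940 kg/m³ × 9.80665 m/s² × 9994 m = 2.881×10^8 Pa = 288.1 MPa
andesite: 2690 kg/m³ × 9.80665 m/s² × 437 m = 1.153×10^7 Pa = 11.53 MPa
Total = 288.1 + 11.53 = 299.67 MPa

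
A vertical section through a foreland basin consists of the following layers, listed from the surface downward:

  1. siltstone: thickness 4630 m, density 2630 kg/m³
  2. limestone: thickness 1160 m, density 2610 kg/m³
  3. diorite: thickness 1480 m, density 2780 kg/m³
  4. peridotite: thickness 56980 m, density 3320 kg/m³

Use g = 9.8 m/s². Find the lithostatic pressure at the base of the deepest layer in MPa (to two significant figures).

2000 MPa

siltstone: 2630 kg/m³ × 9.8 m/s² × 4630 m = 1.193×10^8 Pa = 119.3 MPa
limestone: 2610 kg/m³ × 9.8 m/s² × 1160 m = 2.967×10^7 Pa = 29.67 MPa
diorite: 2780 kg/m³ × 9.8 m/s² × 1480 m = 4.032×10^7 Pa = 40.32 MPa
peridotite: 3320 kg/m³ × 9.8 m/s² × 56980 m = 1.854×10^9 Pa = 1854 MPa
Total = 119.3 + 29.67 + 40.32 + 1854 = 2043.2 MPa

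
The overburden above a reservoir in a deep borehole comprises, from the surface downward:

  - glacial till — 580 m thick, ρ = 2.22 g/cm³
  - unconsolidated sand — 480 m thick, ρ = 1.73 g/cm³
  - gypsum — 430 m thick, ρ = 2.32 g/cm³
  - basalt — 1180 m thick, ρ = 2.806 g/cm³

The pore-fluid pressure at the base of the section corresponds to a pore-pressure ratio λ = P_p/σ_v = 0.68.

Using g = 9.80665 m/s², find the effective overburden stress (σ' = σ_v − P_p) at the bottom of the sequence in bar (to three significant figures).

202 bar

Overburden (lithostatic) stress σ_v:
glacial till: 2220 kg/m³ × 9.80665 m/s² × 580 m = 1.263×10^7 Pa = 12.63 MPa
unconsolidated sand: 1730 kg/m³ × 9.80665 m/s² × 480 m = 8.143×10^6 Pa = 8.143 MPa
gypsum: 2320 kg/m³ × 9.80665 m/s² × 430 m = 9.783×10^6 Pa = 9.783 MPa
basalt: 2806 kg/m³ × 9.80665 m/s² × 1180 m = 3.247×10^7 Pa = 32.47 MPa
Total = 12.63 + 8.143 + 9.783 + 32.47 = 63.024 MPa
Pore pressure P_p = λ·σ_v = 0.68 × 63.02 MPa = 42.86 MPa
Effective stress σ' = σ_v − P_p = 63.02 − 42.86 = 20.168 MPa = 201.68 bar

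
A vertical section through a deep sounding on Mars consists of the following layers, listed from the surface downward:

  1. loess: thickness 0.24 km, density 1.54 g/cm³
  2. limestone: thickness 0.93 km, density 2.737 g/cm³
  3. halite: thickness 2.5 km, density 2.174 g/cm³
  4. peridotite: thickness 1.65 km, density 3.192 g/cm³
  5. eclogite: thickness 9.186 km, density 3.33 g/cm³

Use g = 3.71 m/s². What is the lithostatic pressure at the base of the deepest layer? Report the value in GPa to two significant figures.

loess: 1540 kg/m³ × 3.71 m/s² × 240 m = 1.371×10^6 Pa = 1.371×10^-3 GPa
limestone: 2737 kg/m³ × 3.71 m/s² × 930 m = 9.443×10^6 Pa = 9.443×10^-3 GPa
halite: 2174 kg/m³ × 3.71 m/s² × 2500 m = 2.016×10^7 Pa = 0.02016 GPa
peridotite: 3192 kg/m³ × 3.71 m/s² × 1650 m = 1.954×10^7 Pa = 0.01954 GPa
eclogite: 3330 kg/m³ × 3.71 m/s² × 9186 m = 1.135×10^8 Pa = 0.1135 GPa
Total = 1.371×10^-3 + 9.443×10^-3 + 0.02016 + 0.01954 + 0.1135 = 0.16400 GPa

0.16 GPa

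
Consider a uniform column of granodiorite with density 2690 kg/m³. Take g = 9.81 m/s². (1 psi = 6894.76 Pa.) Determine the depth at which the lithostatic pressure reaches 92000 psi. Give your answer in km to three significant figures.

h = P/(ρg) = 92000 psi / (2690 kg/m³ × 9.81 m/s²) = 6.343×10^8 Pa / 26389 Pa/m = 24037 m
= 24.037 km

24.0 km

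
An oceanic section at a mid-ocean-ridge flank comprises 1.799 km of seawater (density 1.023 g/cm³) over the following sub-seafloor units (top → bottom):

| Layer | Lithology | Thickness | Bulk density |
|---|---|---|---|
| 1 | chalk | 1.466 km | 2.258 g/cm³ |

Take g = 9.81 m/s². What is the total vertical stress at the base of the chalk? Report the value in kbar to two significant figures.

0.51 kbar

seawater: 1023 kg/m³ × 9.81 m/s² × 1799 m = 1.805×10^7 Pa = 0.1805 kbar
chalk: 2258 kg/m³ × 9.81 m/s² × 1466 m = 3.247×10^7 Pa = 0.3247 kbar
Total = 0.1805 + 0.3247 = 0.50527 kbar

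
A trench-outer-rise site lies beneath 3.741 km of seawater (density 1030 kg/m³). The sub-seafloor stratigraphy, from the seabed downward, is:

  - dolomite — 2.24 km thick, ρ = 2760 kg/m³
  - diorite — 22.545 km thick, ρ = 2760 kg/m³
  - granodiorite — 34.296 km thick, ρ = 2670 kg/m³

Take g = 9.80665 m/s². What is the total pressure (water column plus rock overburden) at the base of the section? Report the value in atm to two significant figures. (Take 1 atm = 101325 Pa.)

seawater: 1030 kg/m³ × 9.80665 m/s² × 3741 m = 3.779×10^7 Pa = 372.9 atm
dolomite: 2760 kg/m³ × 9.80665 m/s² × 2240 m = 6.063×10^7 Pa = 598.4 atm
diorite: 2760 kg/m³ × 9.80665 m/s² × 22545 m = 6.102×10^8 Pa = 6022 atm
granodiorite: 2670 kg/m³ × 9.80665 m/s² × 34296 m = 8.980×10^8 Pa = 8863 atm
Total = 372.9 + 598.4 + 6022 + 8863 = 15856 atm

16000 atm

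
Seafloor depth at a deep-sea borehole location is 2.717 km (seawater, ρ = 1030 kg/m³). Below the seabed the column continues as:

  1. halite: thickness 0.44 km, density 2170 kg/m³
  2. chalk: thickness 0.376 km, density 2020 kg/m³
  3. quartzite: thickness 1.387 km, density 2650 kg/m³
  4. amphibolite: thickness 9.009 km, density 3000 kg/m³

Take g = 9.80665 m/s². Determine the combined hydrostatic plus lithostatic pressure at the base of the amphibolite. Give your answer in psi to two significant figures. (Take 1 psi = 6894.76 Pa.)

50000 psi

seawater: 1030 kg/m³ × 9.80665 m/s² × 2717 m = 2.744×10^7 Pa = 3980 psi
halite: 2170 kg/m³ × 9.80665 m/s² × 440 m = 9.363×10^6 Pa = 1358 psi
chalk: 2020 kg/m³ × 9.80665 m/s² × 376 m = 7.448×10^6 Pa = 1080 psi
quartzite: 2650 kg/m³ × 9.80665 m/s² × 1387 m = 3.604×10^7 Pa = 5228 psi
amphibolite: 3000 kg/m³ × 9.80665 m/s² × 9009 m = 2.650×10^8 Pa = 38441 psi
Total = 3980 + 1358 + 1080 + 5228 + 38441 = 50088 psi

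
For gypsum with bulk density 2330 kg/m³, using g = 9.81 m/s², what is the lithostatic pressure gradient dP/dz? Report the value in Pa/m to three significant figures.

dP/dz = ρg = 2330 kg/m³ × 9.81 m/s² = 22857 Pa/m

22900 Pa/m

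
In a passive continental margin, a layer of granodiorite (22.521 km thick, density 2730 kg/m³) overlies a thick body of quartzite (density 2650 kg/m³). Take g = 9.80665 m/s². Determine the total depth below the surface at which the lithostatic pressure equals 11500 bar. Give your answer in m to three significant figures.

43600 m

Pressure at base of upper layers: 2730×9.80665×22521 = 6.029×10^8 Pa = 6029 bar
Remaining pressure to be supplied by quartzite: 1.150×10^9 − 6.029×10^8 = 5.471×10^8 Pa
Additional depth in quartzite = 5.471×10^8 Pa / (2650 kg/m³ × 9.80665 m/s²) = 21051 m
Total depth = 22521 m + 21051 m = 43572 m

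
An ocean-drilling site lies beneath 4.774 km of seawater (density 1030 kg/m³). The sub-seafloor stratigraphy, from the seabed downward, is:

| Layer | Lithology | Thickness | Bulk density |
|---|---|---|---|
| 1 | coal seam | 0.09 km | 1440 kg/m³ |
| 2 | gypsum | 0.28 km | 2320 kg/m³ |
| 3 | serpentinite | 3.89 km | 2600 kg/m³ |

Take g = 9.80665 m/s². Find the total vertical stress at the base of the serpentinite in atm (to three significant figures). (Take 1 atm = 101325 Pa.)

1530 atm

seawater: 1030 kg/m³ × 9.80665 m/s² × 4774 m = 4.822×10^7 Pa = 475.9 atm
coal seam: 1440 kg/m³ × 9.80665 m/s² × 90 m = 1.271×10^6 Pa = 12.54 atm
gypsum: 2320 kg/m³ × 9.80665 m/s² × 280 m = 6.370×10^6 Pa = 62.87 atm
serpentinite: 2600 kg/m³ × 9.80665 m/s² × 3890 m = 9.918×10^7 Pa = 978.9 atm
Total = 475.9 + 12.54 + 62.87 + 978.9 = 1530.2 atm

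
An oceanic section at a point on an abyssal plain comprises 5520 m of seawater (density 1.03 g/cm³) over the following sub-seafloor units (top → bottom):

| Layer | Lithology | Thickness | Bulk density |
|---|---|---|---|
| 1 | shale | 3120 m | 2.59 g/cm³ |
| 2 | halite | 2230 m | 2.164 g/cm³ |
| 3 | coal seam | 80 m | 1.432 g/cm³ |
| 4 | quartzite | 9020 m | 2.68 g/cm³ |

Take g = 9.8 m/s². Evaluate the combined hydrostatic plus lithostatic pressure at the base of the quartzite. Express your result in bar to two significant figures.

4200 bar

seawater: 1030 kg/m³ × 9.8 m/s² × 5520 m = 5.572×10^7 Pa = 557.2 bar
shale: 2590 kg/m³ × 9.8 m/s² × 3120 m = 7.919×10^7 Pa = 791.9 bar
halite: 2164 kg/m³ × 9.8 m/s² × 2230 m = 4.729×10^7 Pa = 472.9 bar
coal seam: 1432 kg/m³ × 9.8 m/s² × 80 m = 1.123×10^6 Pa = 11.23 bar
quartzite: 2680 kg/m³ × 9.8 m/s² × 9020 m = 2.369×10^8 Pa = 2369 bar
Total = 557.2 + 791.9 + 472.9 + 11.23 + 2369 = 4202.3 bar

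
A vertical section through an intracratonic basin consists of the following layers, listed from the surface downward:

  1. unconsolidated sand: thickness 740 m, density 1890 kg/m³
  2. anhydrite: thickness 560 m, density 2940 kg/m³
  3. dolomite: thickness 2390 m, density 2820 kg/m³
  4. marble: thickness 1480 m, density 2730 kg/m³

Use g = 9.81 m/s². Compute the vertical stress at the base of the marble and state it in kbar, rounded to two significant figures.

unconsolidated sand: 1890 kg/m³ × 9.81 m/s² × 740 m = 1.372×10^7 Pa = 0.1372 kbar
anhydrite: 2940 kg/m³ × 9.81 m/s² × 560 m = 1.615×10^7 Pa = 0.1615 kbar
dolomite: 2820 kg/m³ × 9.81 m/s² × 2390 m = 6.612×10^7 Pa = 0.6612 kbar
marble: 2730 kg/m³ × 9.81 m/s² × 1480 m = 3.964×10^7 Pa = 0.3964 kbar
Total = 0.1372 + 0.1615 + 0.6612 + 0.3964 = 1.3563 kbar

1.4 kbar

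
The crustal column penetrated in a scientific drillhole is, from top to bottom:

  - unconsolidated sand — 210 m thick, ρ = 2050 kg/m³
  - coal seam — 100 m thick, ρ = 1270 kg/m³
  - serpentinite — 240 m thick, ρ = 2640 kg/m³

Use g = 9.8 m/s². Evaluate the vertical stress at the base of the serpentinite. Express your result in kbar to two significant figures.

0.12 kbar

unconsolidated sand: 2050 kg/m³ × 9.8 m/s² × 210 m = 4.219×10^6 Pa = 0.04219 kbar
coal seam: 1270 kg/m³ × 9.8 m/s² × 100 m = 1.245×10^6 Pa = 0.01245 kbar
serpentinite: 2640 kg/m³ × 9.8 m/s² × 240 m = 6.209×10^6 Pa = 0.06209 kbar
Total = 0.04219 + 0.01245 + 0.06209 = 0.11673 kbar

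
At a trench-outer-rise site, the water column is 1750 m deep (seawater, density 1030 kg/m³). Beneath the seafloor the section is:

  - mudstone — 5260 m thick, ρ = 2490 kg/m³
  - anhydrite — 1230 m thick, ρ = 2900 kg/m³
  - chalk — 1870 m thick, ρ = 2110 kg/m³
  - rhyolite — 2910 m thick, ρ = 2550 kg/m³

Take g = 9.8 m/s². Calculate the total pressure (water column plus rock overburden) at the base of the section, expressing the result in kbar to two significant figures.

2.9 kbar

seawater: 1030 kg/m³ × 9.8 m/s² × 1750 m = 1.766×10^7 Pa = 0.1766 kbar
mudstone: 2490 kg/m³ × 9.8 m/s² × 5260 m = 1.284×10^8 Pa = 1.284 kbar
anhydrite: 2900 kg/m³ × 9.8 m/s² × 1230 m = 3.496×10^7 Pa = 0.3496 kbar
chalk: 2110 kg/m³ × 9.8 m/s² × 1870 m = 3.867×10^7 Pa = 0.3867 kbar
rhyolite: 2550 kg/m³ × 9.8 m/s² × 2910 m = 7.272×10^7 Pa = 0.7272 kbar
Total = 0.1766 + 1.284 + 0.3496 + 0.3867 + 0.7272 = 2.9236 kbar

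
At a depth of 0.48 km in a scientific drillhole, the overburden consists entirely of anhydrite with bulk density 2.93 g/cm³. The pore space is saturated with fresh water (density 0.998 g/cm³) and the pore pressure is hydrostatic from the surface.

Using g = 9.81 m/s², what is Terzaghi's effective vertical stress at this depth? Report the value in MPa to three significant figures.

Overburden (lithostatic) stress σ_v:
anhydrite: 2930 kg/m³ × 9.81 m/s² × 480 m = 1.380×10^7 Pa = 13.80 MPa
Pore pressure P_p = 998 kg/m³ × 9.81 m/s² × 480 m = 4.699×10^6 Pa = 4.699 MPa
Effective stress σ' = σ_v − P_p = 13.80 − 4.699 = 9.0974 MPa

9.10 MPa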